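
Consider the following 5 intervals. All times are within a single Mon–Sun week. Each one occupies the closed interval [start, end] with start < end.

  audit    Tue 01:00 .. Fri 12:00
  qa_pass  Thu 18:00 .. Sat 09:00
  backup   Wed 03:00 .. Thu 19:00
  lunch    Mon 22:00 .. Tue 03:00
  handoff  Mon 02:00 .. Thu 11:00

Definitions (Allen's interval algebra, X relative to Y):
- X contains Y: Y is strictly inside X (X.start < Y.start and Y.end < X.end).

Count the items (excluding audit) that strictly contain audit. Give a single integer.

0

Target audit = [Tue 01:00, Fri 12:00].
backup [Wed 03:00, Thu 19:00] → during → no.
handoff [Mon 02:00, Thu 11:00] → overlaps → no.
lunch [Mon 22:00, Tue 03:00] → overlaps → no.
qa_pass [Thu 18:00, Sat 09:00] → overlapped-by → no.
Total: 0.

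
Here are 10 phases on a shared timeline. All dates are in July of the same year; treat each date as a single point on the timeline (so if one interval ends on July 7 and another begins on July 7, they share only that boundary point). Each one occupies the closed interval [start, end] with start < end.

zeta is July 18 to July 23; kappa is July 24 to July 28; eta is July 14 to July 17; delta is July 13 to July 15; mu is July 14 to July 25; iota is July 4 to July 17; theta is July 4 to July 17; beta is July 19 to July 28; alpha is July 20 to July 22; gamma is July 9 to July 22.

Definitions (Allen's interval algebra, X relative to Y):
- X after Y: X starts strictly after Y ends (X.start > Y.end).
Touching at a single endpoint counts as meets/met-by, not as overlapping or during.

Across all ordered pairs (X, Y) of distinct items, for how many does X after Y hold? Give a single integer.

Checking all 90 ordered pairs for relation 'after'; matching pairs in alphabetical order:
(alpha, delta): alpha after delta ✓
(alpha, eta): alpha after eta ✓
(alpha, iota): alpha after iota ✓
(alpha, theta): alpha after theta ✓
(beta, delta): beta after delta ✓
(beta, eta): beta after eta ✓
(beta, iota): beta after iota ✓
(beta, theta): beta after theta ✓
(kappa, alpha): kappa after alpha ✓
(kappa, delta): kappa after delta ✓
(kappa, eta): kappa after eta ✓
(kappa, gamma): kappa after gamma ✓
(kappa, iota): kappa after iota ✓
(kappa, theta): kappa after theta ✓
(kappa, zeta): kappa after zeta ✓
(zeta, delta): zeta after delta ✓
(zeta, eta): zeta after eta ✓
(zeta, iota): zeta after iota ✓
(zeta, theta): zeta after theta ✓
Count: 19.

19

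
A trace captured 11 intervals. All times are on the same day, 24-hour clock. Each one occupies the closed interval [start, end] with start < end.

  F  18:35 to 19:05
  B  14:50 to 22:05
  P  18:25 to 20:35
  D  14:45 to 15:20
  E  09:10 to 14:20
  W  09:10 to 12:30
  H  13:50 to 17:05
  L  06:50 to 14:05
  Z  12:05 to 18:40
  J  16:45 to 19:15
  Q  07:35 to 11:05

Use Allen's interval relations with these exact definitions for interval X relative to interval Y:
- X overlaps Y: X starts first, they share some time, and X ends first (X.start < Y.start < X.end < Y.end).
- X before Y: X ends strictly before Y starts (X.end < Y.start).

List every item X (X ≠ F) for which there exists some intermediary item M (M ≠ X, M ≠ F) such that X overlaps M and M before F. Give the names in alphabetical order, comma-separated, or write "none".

E, L, Q

Target F = [18:35, 19:05].
Intermediaries M with M before F: D, E, H, L, Q, W.
Via D — items with X overlaps D: none.
Via E — items with X overlaps E: L, Q.
Via H — items with X overlaps H: E, L.
Via L — items with X overlaps L: none.
Via Q — items with X overlaps Q: none.
Via W — items with X overlaps W: Q.
Union: E, L, Q.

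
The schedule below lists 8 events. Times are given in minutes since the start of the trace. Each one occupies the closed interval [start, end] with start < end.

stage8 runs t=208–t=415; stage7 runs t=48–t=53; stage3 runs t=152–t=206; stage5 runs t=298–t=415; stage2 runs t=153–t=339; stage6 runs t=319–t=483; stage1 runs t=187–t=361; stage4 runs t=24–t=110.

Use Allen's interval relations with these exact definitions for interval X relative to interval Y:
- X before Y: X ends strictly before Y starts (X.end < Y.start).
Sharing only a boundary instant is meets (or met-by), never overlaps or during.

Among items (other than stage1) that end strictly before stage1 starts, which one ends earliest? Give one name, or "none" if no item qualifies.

stage7

Target stage1 = [t=187, t=361].
stage2 [t=153, t=339] → overlaps → excluded.
stage3 [t=152, t=206] → overlaps → excluded.
stage4 [t=24, t=110] → before → candidate.
stage5 [t=298, t=415] → overlapped-by → excluded.
stage6 [t=319, t=483] → overlapped-by → excluded.
stage7 [t=48, t=53] → before → candidate.
stage8 [t=208, t=415] → overlapped-by → excluded.
Among candidates, earliest end is t=53 → stage7.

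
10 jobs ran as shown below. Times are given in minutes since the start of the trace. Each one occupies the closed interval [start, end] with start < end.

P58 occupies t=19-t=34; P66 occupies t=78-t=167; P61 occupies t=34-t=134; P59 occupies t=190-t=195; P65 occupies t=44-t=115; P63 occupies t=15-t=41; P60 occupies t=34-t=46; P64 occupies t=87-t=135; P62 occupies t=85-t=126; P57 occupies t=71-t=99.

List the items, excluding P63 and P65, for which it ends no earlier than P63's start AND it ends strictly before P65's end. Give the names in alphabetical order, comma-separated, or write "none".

Conditions: its end is no earlier than P63's start (X.end >= t=15) AND its end is strictly before P65's end (X.end < t=115).
P57: end t=99 >= t=15? ✓; end t=99 < t=115? ✓ → yes.
P58: end t=34 >= t=15? ✓; end t=34 < t=115? ✓ → yes.
P59: end t=195 >= t=15? ✓; end t=195 < t=115? ✗ → no.
P60: end t=46 >= t=15? ✓; end t=46 < t=115? ✓ → yes.
P61: end t=134 >= t=15? ✓; end t=134 < t=115? ✗ → no.
P62: end t=126 >= t=15? ✓; end t=126 < t=115? ✗ → no.
P64: end t=135 >= t=15? ✓; end t=135 < t=115? ✗ → no.
P66: end t=167 >= t=15? ✓; end t=167 < t=115? ✗ → no.
Result: P57, P58, P60.

P57, P58, P60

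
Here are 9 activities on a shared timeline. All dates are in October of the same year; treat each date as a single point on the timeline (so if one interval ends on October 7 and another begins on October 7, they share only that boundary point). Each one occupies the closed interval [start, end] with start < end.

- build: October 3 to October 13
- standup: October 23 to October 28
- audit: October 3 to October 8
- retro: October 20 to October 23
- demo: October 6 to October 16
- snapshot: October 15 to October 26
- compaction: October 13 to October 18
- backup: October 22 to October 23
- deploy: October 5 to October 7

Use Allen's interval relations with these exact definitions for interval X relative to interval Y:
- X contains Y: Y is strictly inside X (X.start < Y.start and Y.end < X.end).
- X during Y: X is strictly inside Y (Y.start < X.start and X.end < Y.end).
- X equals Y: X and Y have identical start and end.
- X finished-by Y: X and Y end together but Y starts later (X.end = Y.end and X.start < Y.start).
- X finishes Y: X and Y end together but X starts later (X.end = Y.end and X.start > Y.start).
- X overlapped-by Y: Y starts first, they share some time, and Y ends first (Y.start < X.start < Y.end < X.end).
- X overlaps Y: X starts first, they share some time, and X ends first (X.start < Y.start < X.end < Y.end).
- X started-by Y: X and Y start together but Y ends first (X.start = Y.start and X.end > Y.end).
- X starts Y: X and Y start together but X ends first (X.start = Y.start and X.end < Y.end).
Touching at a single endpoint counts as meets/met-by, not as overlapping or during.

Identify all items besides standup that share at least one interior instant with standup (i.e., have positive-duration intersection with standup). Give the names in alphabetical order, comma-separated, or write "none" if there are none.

snapshot

Target standup = [October 23, October 28].
audit [October 3, October 8] → before → no.
backup [October 22, October 23] → meets → no.
build [October 3, October 13] → before → no.
compaction [October 13, October 18] → before → no.
demo [October 6, October 16] → before → no.
deploy [October 5, October 7] → before → no.
retro [October 20, October 23] → meets → no.
snapshot [October 15, October 26] → overlaps → yes.
Result: snapshot.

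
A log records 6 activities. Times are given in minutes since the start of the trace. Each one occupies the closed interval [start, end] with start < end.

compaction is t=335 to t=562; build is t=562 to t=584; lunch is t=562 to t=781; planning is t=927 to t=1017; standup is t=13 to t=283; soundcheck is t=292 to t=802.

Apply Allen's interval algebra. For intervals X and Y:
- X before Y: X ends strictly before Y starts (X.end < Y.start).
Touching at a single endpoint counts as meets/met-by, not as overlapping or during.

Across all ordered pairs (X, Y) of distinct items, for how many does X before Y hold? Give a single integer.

Checking all 30 ordered pairs for relation 'before'; matching pairs in alphabetical order:
(build, planning): build before planning ✓
(compaction, planning): compaction before planning ✓
(lunch, planning): lunch before planning ✓
(soundcheck, planning): soundcheck before planning ✓
(standup, build): standup before build ✓
(standup, compaction): standup before compaction ✓
(standup, lunch): standup before lunch ✓
(standup, planning): standup before planning ✓
(standup, soundcheck): standup before soundcheck ✓
Count: 9.

9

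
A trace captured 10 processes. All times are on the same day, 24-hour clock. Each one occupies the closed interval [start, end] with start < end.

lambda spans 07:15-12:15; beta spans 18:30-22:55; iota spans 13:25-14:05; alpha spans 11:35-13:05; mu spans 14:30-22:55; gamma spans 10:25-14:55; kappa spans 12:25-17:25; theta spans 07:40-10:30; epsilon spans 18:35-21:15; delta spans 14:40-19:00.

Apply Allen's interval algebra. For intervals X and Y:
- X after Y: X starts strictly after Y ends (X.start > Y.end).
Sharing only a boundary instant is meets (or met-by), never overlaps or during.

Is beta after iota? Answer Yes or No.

beta = [18:30, 22:55], iota = [13:25, 14:05].
Actual relation of beta to iota: after.
Asked whether 'after' holds → Yes.

Yes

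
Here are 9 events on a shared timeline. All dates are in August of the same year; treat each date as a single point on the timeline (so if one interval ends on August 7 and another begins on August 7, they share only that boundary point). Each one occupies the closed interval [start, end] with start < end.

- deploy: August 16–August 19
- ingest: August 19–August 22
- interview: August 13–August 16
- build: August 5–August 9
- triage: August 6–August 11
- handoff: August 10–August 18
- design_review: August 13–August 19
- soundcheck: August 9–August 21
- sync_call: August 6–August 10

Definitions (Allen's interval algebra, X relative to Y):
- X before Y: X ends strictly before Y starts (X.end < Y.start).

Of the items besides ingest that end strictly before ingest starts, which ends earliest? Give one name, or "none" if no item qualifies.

Target ingest = [August 19, August 22].
build [August 5, August 9] → before → candidate.
deploy [August 16, August 19] → meets → excluded.
design_review [August 13, August 19] → meets → excluded.
handoff [August 10, August 18] → before → candidate.
interview [August 13, August 16] → before → candidate.
soundcheck [August 9, August 21] → overlaps → excluded.
sync_call [August 6, August 10] → before → candidate.
triage [August 6, August 11] → before → candidate.
Among candidates, earliest end is August 9 → build.

build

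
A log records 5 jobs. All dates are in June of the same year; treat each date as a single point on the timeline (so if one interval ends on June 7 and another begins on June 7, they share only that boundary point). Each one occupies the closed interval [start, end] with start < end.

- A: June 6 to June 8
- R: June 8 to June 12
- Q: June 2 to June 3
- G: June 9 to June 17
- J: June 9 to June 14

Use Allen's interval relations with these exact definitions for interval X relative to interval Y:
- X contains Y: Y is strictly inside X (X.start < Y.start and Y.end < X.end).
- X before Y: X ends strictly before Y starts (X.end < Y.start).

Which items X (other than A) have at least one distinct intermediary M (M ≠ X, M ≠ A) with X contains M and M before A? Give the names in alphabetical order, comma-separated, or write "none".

none

Target A = [June 6, June 8].
Intermediaries M with M before A: Q.
Via Q — items with X contains Q: none.
Union: none.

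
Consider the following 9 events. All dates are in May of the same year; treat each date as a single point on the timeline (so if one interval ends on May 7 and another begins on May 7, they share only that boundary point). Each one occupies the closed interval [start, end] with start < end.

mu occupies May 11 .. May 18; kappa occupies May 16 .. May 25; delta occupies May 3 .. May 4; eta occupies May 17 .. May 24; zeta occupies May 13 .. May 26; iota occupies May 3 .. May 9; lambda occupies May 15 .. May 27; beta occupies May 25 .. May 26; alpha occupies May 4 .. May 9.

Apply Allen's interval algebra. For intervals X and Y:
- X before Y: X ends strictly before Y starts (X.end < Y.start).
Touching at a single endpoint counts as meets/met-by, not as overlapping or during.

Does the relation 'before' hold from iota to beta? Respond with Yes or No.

iota = [May 3, May 9], beta = [May 25, May 26].
Actual relation of iota to beta: before.
Asked whether 'before' holds → Yes.

Yes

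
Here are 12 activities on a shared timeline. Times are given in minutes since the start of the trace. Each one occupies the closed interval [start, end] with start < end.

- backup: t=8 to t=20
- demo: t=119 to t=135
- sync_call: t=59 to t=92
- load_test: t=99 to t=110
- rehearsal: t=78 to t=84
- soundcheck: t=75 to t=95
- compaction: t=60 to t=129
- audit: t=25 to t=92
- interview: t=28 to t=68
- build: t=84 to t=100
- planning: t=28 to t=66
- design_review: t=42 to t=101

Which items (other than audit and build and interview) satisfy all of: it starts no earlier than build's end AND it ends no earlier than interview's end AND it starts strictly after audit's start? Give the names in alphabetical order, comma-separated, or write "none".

demo

Conditions: its start is no earlier than build's end (X.start >= t=100) AND its end is no earlier than interview's end (X.end >= t=68) AND its start is strictly after audit's start (X.start > t=25).
backup: start t=8 >= t=100? ✗; end t=20 >= t=68? ✗; start t=8 > t=25? ✗ → no.
compaction: start t=60 >= t=100? ✗; end t=129 >= t=68? ✓; start t=60 > t=25? ✓ → no.
demo: start t=119 >= t=100? ✓; end t=135 >= t=68? ✓; start t=119 > t=25? ✓ → yes.
design_review: start t=42 >= t=100? ✗; end t=101 >= t=68? ✓; start t=42 > t=25? ✓ → no.
load_test: start t=99 >= t=100? ✗; end t=110 >= t=68? ✓; start t=99 > t=25? ✓ → no.
planning: start t=28 >= t=100? ✗; end t=66 >= t=68? ✗; start t=28 > t=25? ✓ → no.
rehearsal: start t=78 >= t=100? ✗; end t=84 >= t=68? ✓; start t=78 > t=25? ✓ → no.
soundcheck: start t=75 >= t=100? ✗; end t=95 >= t=68? ✓; start t=75 > t=25? ✓ → no.
sync_call: start t=59 >= t=100? ✗; end t=92 >= t=68? ✓; start t=59 > t=25? ✓ → no.
Result: demo.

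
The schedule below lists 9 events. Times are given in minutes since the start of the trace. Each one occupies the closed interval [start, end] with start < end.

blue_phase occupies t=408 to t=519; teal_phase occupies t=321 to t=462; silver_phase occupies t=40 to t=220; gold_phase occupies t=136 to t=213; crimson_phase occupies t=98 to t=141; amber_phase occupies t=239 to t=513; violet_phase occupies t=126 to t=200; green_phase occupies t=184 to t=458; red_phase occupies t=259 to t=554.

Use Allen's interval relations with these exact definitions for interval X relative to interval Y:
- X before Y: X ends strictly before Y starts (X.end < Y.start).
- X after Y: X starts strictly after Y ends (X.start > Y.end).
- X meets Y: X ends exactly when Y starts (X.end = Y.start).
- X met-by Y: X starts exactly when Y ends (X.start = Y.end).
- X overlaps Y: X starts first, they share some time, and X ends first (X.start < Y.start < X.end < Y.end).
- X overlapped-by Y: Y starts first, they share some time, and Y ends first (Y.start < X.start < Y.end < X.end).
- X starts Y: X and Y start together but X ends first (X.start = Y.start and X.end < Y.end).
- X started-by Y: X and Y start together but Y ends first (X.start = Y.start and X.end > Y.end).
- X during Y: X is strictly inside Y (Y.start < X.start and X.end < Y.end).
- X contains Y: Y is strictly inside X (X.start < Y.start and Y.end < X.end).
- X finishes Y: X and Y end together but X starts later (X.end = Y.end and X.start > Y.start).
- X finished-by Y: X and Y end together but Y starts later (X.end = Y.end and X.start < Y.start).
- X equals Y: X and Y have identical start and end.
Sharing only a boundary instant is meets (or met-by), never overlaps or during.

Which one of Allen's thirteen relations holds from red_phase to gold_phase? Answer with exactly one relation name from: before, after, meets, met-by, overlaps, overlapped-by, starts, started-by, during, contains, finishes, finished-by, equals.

after

red_phase = [t=259, t=554]; gold_phase = [t=136, t=213].
Compare endpoints: red_phase.start > gold_phase.start, red_phase.start > gold_phase.end, red_phase.end > gold_phase.start, red_phase.end > gold_phase.end.
That pattern is 'after'.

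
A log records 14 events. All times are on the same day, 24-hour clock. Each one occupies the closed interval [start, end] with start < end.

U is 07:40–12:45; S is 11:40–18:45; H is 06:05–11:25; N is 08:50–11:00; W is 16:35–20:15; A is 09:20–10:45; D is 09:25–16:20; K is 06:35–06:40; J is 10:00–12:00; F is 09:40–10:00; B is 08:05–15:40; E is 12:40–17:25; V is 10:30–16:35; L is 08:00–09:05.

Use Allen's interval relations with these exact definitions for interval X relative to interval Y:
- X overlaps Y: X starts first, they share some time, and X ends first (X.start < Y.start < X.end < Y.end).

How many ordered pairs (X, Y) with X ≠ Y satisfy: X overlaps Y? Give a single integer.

Checking all 182 ordered pairs for relation 'overlaps'; matching pairs in alphabetical order:
(A, D): A overlaps D ✓
(A, J): A overlaps J ✓
(A, V): A overlaps V ✓
(B, D): B overlaps D ✓
(B, E): B overlaps E ✓
(B, S): B overlaps S ✓
(B, V): B overlaps V ✓
(D, E): D overlaps E ✓
(D, S): D overlaps S ✓
(D, V): D overlaps V ✓
(E, W): E overlaps W ✓
(H, B): H overlaps B ✓
(H, D): H overlaps D ✓
(H, J): H overlaps J ✓
(H, U): H overlaps U ✓
(H, V): H overlaps V ✓
(J, S): J overlaps S ✓
(J, V): J overlaps V ✓
(L, B): L overlaps B ✓
(L, N): L overlaps N ✓
(N, D): N overlaps D ✓
(N, J): N overlaps J ✓
(N, V): N overlaps V ✓
(S, W): S overlaps W ✓
... plus 7 further pairs not listed.
Count: 31.

31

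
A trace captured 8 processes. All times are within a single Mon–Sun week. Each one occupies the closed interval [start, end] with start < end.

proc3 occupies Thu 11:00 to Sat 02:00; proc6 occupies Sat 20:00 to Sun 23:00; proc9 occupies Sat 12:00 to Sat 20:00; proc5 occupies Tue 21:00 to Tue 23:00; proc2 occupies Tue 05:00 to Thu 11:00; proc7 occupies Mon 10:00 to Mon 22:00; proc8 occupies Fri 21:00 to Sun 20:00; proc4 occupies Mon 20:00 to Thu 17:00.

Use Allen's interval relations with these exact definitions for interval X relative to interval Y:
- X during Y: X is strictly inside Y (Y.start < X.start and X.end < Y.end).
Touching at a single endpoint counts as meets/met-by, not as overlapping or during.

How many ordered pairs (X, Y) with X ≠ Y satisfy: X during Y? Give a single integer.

Checking all 56 ordered pairs for relation 'during'; matching pairs in alphabetical order:
(proc2, proc4): proc2 during proc4 ✓
(proc5, proc2): proc5 during proc2 ✓
(proc5, proc4): proc5 during proc4 ✓
(proc9, proc8): proc9 during proc8 ✓
Count: 4.

4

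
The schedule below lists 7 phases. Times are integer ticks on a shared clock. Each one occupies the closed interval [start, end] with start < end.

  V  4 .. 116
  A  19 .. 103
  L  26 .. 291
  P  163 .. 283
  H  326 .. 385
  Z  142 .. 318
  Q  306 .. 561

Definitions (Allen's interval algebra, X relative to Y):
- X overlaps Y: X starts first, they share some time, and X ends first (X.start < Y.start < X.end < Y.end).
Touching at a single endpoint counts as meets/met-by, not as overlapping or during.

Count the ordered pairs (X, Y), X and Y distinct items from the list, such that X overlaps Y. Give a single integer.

Checking all 42 ordered pairs for relation 'overlaps'; matching pairs in alphabetical order:
(A, L): A overlaps L ✓
(L, Z): L overlaps Z ✓
(V, L): V overlaps L ✓
(Z, Q): Z overlaps Q ✓
Count: 4.

4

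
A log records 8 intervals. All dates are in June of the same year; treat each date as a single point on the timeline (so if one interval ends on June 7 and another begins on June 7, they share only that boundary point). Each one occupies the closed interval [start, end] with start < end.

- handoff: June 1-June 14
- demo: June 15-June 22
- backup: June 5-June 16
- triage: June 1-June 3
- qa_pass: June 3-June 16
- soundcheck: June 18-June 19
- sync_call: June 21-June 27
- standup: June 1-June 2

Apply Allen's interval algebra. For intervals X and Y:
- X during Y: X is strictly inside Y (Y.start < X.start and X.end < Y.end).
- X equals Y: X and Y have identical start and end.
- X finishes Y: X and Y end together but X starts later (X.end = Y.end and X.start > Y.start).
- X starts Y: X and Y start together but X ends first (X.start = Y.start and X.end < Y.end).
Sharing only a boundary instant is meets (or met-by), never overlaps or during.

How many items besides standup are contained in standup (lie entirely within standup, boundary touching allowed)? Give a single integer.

Target standup = [June 1, June 2].
backup [June 5, June 16] → after → no.
demo [June 15, June 22] → after → no.
handoff [June 1, June 14] → started-by → no.
qa_pass [June 3, June 16] → after → no.
soundcheck [June 18, June 19] → after → no.
sync_call [June 21, June 27] → after → no.
triage [June 1, June 3] → started-by → no.
Total: 0.

0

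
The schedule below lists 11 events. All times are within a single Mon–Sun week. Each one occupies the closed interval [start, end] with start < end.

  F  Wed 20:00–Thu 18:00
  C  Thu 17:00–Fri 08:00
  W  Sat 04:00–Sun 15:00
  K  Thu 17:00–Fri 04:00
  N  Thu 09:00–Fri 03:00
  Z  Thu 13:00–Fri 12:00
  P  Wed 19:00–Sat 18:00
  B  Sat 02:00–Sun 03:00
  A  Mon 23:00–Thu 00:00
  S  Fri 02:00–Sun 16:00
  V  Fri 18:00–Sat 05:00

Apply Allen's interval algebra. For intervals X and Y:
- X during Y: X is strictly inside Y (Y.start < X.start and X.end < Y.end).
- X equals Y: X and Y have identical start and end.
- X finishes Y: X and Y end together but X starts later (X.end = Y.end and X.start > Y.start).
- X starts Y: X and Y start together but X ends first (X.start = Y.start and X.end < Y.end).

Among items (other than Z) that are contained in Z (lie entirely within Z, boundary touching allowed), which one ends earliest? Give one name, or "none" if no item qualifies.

Target Z = [Thu 13:00, Fri 12:00].
A [Mon 23:00, Thu 00:00] → before → excluded.
B [Sat 02:00, Sun 03:00] → after → excluded.
C [Thu 17:00, Fri 08:00] → during → candidate.
F [Wed 20:00, Thu 18:00] → overlaps → excluded.
K [Thu 17:00, Fri 04:00] → during → candidate.
N [Thu 09:00, Fri 03:00] → overlaps → excluded.
P [Wed 19:00, Sat 18:00] → contains → excluded.
S [Fri 02:00, Sun 16:00] → overlapped-by → excluded.
V [Fri 18:00, Sat 05:00] → after → excluded.
W [Sat 04:00, Sun 15:00] → after → excluded.
Among candidates, earliest end is Fri 04:00 → K.

K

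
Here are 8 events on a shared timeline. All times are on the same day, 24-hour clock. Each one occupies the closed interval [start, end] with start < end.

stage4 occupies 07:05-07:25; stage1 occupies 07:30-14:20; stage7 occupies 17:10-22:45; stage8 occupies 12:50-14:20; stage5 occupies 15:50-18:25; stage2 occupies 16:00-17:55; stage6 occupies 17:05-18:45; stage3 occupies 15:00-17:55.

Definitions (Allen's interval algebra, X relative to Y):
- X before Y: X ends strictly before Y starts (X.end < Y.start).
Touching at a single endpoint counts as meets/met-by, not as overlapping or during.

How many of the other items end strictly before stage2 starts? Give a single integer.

Target stage2 = [16:00, 17:55].
stage1 [07:30, 14:20] → before → counts.
stage3 [15:00, 17:55] → finished-by → no.
stage4 [07:05, 07:25] → before → counts.
stage5 [15:50, 18:25] → contains → no.
stage6 [17:05, 18:45] → overlapped-by → no.
stage7 [17:10, 22:45] → overlapped-by → no.
stage8 [12:50, 14:20] → before → counts.
Total: 3.

3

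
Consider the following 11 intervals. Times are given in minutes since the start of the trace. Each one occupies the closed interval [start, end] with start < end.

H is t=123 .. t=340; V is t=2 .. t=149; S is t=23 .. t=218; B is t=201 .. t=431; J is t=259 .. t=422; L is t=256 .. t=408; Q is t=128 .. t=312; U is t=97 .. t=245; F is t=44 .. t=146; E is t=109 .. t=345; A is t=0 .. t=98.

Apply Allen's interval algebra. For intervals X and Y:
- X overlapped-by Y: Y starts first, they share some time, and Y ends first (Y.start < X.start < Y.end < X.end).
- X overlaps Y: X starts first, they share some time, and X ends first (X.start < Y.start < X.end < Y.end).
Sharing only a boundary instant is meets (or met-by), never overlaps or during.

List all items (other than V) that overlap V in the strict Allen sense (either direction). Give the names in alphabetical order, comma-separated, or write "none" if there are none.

A, E, H, Q, S, U

Target V = [t=2, t=149].
A [t=0, t=98] → overlaps → yes.
B [t=201, t=431] → after → no.
E [t=109, t=345] → overlapped-by → yes.
F [t=44, t=146] → during → no.
H [t=123, t=340] → overlapped-by → yes.
J [t=259, t=422] → after → no.
L [t=256, t=408] → after → no.
Q [t=128, t=312] → overlapped-by → yes.
S [t=23, t=218] → overlapped-by → yes.
U [t=97, t=245] → overlapped-by → yes.
Result: A, E, H, Q, S, U.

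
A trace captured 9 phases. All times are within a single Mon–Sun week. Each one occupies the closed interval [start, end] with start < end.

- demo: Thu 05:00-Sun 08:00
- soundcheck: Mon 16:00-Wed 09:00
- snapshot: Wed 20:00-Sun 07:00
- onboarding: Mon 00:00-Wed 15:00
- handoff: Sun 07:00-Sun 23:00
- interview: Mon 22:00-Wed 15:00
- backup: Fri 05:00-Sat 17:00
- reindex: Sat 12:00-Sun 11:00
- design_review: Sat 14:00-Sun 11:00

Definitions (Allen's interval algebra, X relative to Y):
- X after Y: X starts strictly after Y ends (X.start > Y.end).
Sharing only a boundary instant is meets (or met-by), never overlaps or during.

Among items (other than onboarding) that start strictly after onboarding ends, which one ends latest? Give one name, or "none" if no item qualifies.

handoff

Target onboarding = [Mon 00:00, Wed 15:00].
backup [Fri 05:00, Sat 17:00] → after → candidate.
demo [Thu 05:00, Sun 08:00] → after → candidate.
design_review [Sat 14:00, Sun 11:00] → after → candidate.
handoff [Sun 07:00, Sun 23:00] → after → candidate.
interview [Mon 22:00, Wed 15:00] → finishes → excluded.
reindex [Sat 12:00, Sun 11:00] → after → candidate.
snapshot [Wed 20:00, Sun 07:00] → after → candidate.
soundcheck [Mon 16:00, Wed 09:00] → during → excluded.
Among candidates, latest end is Sun 23:00 → handoff.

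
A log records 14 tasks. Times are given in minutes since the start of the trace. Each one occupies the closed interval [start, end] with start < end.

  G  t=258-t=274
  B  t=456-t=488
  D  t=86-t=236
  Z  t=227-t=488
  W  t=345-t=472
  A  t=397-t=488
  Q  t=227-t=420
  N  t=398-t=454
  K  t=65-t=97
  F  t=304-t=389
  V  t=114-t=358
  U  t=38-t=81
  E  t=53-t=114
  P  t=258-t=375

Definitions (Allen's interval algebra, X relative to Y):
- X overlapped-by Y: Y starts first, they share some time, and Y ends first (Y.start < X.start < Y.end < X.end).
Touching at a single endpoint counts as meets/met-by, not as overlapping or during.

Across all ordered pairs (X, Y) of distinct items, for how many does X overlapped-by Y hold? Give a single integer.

Checking all 182 ordered pairs for relation 'overlapped-by'; matching pairs in alphabetical order:
(A, Q): A overlapped-by Q ✓
(A, W): A overlapped-by W ✓
(B, W): B overlapped-by W ✓
(D, E): D overlapped-by E ✓
(D, K): D overlapped-by K ✓
(E, U): E overlapped-by U ✓
(F, P): F overlapped-by P ✓
(F, V): F overlapped-by V ✓
(K, U): K overlapped-by U ✓
(N, Q): N overlapped-by Q ✓
(P, V): P overlapped-by V ✓
(Q, D): Q overlapped-by D ✓
(Q, V): Q overlapped-by V ✓
(V, D): V overlapped-by D ✓
(W, F): W overlapped-by F ✓
(W, P): W overlapped-by P ✓
(W, Q): W overlapped-by Q ✓
(W, V): W overlapped-by V ✓
(Z, D): Z overlapped-by D ✓
(Z, V): Z overlapped-by V ✓
Count: 20.

20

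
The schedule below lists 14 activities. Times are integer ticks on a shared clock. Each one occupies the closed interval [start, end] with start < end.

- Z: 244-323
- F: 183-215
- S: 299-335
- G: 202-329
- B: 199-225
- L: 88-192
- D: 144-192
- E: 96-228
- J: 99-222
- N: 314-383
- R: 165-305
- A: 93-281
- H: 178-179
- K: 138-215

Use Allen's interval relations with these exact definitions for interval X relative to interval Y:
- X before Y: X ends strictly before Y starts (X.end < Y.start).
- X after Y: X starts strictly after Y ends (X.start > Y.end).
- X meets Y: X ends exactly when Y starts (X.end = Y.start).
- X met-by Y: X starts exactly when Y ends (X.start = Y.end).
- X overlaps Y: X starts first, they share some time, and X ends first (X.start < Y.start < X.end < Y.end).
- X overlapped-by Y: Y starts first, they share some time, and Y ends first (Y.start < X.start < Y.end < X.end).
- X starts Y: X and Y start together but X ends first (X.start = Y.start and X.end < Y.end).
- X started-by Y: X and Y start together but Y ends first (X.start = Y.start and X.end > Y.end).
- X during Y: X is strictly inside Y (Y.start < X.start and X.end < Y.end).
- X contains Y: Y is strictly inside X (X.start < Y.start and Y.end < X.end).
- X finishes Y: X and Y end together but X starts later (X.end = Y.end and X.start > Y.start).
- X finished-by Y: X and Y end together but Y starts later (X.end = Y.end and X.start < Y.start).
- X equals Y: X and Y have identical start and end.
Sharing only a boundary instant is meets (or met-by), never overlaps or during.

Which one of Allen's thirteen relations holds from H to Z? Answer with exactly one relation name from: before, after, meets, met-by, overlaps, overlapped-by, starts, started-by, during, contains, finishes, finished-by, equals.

H = [178, 179]; Z = [244, 323].
Compare endpoints: H.start < Z.start, H.start < Z.end, H.end < Z.start, H.end < Z.end.
That pattern is 'before'.

before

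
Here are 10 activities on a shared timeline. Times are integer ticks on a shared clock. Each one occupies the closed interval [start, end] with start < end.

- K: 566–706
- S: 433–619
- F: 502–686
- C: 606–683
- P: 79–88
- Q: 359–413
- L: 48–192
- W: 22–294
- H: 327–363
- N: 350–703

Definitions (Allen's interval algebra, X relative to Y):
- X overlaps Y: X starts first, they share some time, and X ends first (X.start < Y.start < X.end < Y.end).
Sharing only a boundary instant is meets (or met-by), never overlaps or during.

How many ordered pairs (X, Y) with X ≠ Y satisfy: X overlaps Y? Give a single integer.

Checking all 90 ordered pairs for relation 'overlaps'; matching pairs in alphabetical order:
(F, K): F overlaps K ✓
(H, N): H overlaps N ✓
(H, Q): H overlaps Q ✓
(N, K): N overlaps K ✓
(S, C): S overlaps C ✓
(S, F): S overlaps F ✓
(S, K): S overlaps K ✓
Count: 7.

7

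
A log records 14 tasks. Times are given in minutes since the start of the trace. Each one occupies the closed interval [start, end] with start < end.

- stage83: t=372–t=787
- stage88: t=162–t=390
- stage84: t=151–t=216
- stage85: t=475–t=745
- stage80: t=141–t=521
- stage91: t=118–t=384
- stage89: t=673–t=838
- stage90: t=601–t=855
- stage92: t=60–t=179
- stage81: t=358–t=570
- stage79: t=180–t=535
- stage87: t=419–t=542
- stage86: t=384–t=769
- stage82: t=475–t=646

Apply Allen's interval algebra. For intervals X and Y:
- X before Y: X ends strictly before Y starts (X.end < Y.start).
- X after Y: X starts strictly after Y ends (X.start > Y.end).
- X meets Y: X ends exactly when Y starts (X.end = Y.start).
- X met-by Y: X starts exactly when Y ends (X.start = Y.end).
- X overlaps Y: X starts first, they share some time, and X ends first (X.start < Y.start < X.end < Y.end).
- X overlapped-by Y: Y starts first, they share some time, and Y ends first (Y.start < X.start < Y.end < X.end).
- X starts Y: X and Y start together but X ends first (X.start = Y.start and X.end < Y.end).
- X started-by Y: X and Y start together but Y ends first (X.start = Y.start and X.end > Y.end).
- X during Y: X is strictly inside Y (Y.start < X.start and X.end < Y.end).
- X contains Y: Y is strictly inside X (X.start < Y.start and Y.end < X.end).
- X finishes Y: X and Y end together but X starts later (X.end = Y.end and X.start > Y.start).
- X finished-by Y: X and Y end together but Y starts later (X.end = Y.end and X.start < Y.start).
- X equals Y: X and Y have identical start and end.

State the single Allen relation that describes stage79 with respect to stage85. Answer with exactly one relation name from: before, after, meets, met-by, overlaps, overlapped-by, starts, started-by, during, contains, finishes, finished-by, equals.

overlaps

stage79 = [t=180, t=535]; stage85 = [t=475, t=745].
Compare endpoints: stage79.start < stage85.start, stage79.start < stage85.end, stage79.end > stage85.start, stage79.end < stage85.end.
That pattern is 'overlaps'.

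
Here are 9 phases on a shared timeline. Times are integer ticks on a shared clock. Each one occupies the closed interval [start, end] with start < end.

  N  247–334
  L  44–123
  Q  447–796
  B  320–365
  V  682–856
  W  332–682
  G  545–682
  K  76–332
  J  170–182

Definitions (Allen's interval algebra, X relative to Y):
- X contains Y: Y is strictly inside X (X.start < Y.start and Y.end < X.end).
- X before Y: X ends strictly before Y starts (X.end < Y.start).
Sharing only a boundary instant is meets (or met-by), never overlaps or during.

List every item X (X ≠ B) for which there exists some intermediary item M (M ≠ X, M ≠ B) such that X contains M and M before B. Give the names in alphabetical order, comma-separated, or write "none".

K

Target B = [320, 365].
Intermediaries M with M before B: J, L.
Via J — items with X contains J: K.
Via L — items with X contains L: none.
Union: K.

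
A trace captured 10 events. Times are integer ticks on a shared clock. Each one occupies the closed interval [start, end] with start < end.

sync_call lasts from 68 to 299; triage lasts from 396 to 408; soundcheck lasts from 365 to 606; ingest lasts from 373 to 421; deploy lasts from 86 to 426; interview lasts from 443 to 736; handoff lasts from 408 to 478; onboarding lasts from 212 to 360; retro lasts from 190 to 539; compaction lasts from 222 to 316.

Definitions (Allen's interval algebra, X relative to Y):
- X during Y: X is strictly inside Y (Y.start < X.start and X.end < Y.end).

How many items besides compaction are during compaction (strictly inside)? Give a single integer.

Target compaction = [222, 316].
deploy [86, 426] → contains → no.
handoff [408, 478] → after → no.
ingest [373, 421] → after → no.
interview [443, 736] → after → no.
onboarding [212, 360] → contains → no.
retro [190, 539] → contains → no.
soundcheck [365, 606] → after → no.
sync_call [68, 299] → overlaps → no.
triage [396, 408] → after → no.
Total: 0.

0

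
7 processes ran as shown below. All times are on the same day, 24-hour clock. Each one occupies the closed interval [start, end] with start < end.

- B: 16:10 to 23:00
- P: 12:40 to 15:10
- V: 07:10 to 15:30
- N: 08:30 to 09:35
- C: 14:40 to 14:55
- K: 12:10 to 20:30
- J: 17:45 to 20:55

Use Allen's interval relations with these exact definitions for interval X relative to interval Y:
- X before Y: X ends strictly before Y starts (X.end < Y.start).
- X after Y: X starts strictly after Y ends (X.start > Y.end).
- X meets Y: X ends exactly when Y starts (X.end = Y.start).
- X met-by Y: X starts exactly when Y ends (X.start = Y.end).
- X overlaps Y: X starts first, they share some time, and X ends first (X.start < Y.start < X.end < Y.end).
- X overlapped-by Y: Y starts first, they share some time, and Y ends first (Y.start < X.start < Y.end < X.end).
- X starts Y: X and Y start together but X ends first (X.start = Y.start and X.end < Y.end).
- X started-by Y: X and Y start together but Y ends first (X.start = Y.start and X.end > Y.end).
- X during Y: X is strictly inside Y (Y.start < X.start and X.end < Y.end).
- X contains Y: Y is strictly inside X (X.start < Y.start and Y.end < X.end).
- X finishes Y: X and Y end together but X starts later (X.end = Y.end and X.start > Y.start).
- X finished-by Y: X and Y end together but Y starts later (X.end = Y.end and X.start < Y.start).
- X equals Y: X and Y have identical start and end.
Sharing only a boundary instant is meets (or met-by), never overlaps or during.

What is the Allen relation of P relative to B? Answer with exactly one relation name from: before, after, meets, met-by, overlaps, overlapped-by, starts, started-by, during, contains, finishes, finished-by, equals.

before

P = [12:40, 15:10]; B = [16:10, 23:00].
Compare endpoints: P.start < B.start, P.start < B.end, P.end < B.start, P.end < B.end.
That pattern is 'before'.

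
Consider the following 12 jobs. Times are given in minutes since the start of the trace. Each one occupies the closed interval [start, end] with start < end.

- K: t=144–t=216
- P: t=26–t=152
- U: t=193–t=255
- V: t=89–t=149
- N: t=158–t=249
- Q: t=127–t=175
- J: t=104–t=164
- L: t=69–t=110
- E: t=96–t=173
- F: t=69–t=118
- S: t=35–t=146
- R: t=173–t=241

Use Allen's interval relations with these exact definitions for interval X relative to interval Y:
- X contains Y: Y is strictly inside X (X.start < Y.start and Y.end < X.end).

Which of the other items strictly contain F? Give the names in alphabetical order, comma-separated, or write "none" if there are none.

Target F = [t=69, t=118].
E [t=96, t=173] → overlapped-by → no.
J [t=104, t=164] → overlapped-by → no.
K [t=144, t=216] → after → no.
L [t=69, t=110] → starts → no.
N [t=158, t=249] → after → no.
P [t=26, t=152] → contains → yes.
Q [t=127, t=175] → after → no.
R [t=173, t=241] → after → no.
S [t=35, t=146] → contains → yes.
U [t=193, t=255] → after → no.
V [t=89, t=149] → overlapped-by → no.
Result: P, S.

P, S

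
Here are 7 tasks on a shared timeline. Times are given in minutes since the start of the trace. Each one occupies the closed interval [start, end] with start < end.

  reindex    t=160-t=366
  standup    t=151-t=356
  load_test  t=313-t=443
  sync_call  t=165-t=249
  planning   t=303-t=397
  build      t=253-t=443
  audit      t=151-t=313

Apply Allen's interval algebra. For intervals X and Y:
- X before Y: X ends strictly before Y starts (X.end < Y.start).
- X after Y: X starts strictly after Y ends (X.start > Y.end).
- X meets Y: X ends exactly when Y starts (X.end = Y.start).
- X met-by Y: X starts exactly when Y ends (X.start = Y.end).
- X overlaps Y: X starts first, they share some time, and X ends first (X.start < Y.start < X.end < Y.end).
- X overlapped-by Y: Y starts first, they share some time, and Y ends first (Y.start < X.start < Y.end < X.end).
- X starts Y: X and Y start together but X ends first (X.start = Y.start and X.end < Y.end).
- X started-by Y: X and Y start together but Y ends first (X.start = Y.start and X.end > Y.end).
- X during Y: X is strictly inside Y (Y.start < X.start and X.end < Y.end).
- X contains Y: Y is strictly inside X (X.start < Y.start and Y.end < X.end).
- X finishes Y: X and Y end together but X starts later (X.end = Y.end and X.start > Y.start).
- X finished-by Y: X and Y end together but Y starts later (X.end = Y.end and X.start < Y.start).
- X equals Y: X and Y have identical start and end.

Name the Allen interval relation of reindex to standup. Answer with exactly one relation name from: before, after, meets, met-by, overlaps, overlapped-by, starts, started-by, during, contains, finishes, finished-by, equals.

overlapped-by

reindex = [t=160, t=366]; standup = [t=151, t=356].
Compare endpoints: reindex.start > standup.start, reindex.start < standup.end, reindex.end > standup.start, reindex.end > standup.end.
That pattern is 'overlapped-by'.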